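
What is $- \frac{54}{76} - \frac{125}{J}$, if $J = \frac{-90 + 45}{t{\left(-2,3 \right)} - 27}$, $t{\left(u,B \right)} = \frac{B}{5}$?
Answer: $- \frac{8441}{114} \approx -74.044$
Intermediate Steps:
$t{\left(u,B \right)} = \frac{B}{5}$ ($t{\left(u,B \right)} = B \frac{1}{5} = \frac{B}{5}$)
$J = \frac{75}{44}$ ($J = \frac{-90 + 45}{\frac{1}{5} \cdot 3 - 27} = - \frac{45}{\frac{3}{5} - 27} = - \frac{45}{- \frac{132}{5}} = \left(-45\right) \left(- \frac{5}{132}\right) = \frac{75}{44} \approx 1.7045$)
$- \frac{54}{76} - \frac{125}{J} = - \frac{54}{76} - \frac{125}{\frac{75}{44}} = \left(-54\right) \frac{1}{76} - \frac{220}{3} = - \frac{27}{38} - \frac{220}{3} = - \frac{8441}{114}$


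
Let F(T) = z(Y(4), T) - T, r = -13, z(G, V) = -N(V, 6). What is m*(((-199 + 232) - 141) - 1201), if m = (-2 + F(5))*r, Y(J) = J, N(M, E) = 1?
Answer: -136136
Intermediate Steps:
z(G, V) = -1 (z(G, V) = -1*1 = -1)
F(T) = -1 - T
m = 104 (m = (-2 + (-1 - 1*5))*(-13) = (-2 + (-1 - 5))*(-13) = (-2 - 6)*(-13) = -8*(-13) = 104)
m*(((-199 + 232) - 141) - 1201) = 104*(((-199 + 232) - 141) - 1201) = 104*((33 - 141) - 1201) = 104*(-108 - 1201) = 104*(-1309) = -136136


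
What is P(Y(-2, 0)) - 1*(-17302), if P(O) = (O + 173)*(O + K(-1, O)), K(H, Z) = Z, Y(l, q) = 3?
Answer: 18358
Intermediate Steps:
P(O) = 2*O*(173 + O) (P(O) = (O + 173)*(O + O) = (173 + O)*(2*O) = 2*O*(173 + O))
P(Y(-2, 0)) - 1*(-17302) = 2*3*(173 + 3) - 1*(-17302) = 2*3*176 + 17302 = 1056 + 17302 = 18358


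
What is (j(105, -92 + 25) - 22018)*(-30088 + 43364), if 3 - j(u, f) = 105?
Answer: -293665120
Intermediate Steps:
j(u, f) = -102 (j(u, f) = 3 - 1*105 = 3 - 105 = -102)
(j(105, -92 + 25) - 22018)*(-30088 + 43364) = (-102 - 22018)*(-30088 + 43364) = -22120*13276 = -293665120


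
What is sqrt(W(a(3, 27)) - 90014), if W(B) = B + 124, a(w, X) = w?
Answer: I*sqrt(89887) ≈ 299.81*I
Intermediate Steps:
W(B) = 124 + B
sqrt(W(a(3, 27)) - 90014) = sqrt((124 + 3) - 90014) = sqrt(127 - 90014) = sqrt(-89887) = I*sqrt(89887)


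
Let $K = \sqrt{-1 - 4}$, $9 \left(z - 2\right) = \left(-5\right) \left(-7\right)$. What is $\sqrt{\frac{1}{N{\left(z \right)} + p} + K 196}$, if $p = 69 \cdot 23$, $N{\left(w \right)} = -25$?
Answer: $\frac{\sqrt{1562 + 478209424 i \sqrt{5}}}{1562} \approx 14.803 + 14.803 i$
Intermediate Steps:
$z = \frac{53}{9}$ ($z = 2 + \frac{\left(-5\right) \left(-7\right)}{9} = 2 + \frac{1}{9} \cdot 35 = 2 + \frac{35}{9} = \frac{53}{9} \approx 5.8889$)
$K = i \sqrt{5}$ ($K = \sqrt{-5} = i \sqrt{5} \approx 2.2361 i$)
$p = 1587$
$\sqrt{\frac{1}{N{\left(z \right)} + p} + K 196} = \sqrt{\frac{1}{-25 + 1587} + i \sqrt{5} \cdot 196} = \sqrt{\frac{1}{1562} + 196 i \sqrt{5}}$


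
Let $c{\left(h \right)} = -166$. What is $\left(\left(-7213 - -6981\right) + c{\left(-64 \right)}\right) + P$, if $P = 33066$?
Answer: $32668$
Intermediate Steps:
$\left(\left(-7213 - -6981\right) + c{\left(-64 \right)}\right) + P = \left(\left(-7213 - -6981\right) - 166\right) + 33066 = \left(\left(-7213 + 6981\right) - 166\right) + 33066 = \left(-232 - 166\right) + 33066 = -398 + 33066 = 32668$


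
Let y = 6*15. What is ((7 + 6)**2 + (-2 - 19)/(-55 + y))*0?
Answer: 0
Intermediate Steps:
y = 90
((7 + 6)**2 + (-2 - 19)/(-55 + y))*0 = ((7 + 6)**2 + (-2 - 19)/(-55 + 90))*0 = (13**2 - 21/35)*0 = (169 - 21*1/35)*0 = (169 - 3/5)*0 = (842/5)*0 = 0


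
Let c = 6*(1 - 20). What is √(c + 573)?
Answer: 3*√51 ≈ 21.424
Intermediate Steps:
c = -114 (c = 6*(-19) = -114)
√(c + 573) = √(-114 + 573) = √459 = 3*√51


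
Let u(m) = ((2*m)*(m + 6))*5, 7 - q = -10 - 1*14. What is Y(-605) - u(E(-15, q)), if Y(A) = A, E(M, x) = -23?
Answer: -4515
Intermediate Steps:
q = 31 (q = 7 - (-10 - 1*14) = 7 - (-10 - 14) = 7 - 1*(-24) = 7 + 24 = 31)
u(m) = 10*m*(6 + m) (u(m) = ((2*m)*(6 + m))*5 = (2*m*(6 + m))*5 = 10*m*(6 + m))
Y(-605) - u(E(-15, q)) = -605 - 10*(-23)*(6 - 23) = -605 - 10*(-23)*(-17) = -605 - 1*3910 = -605 - 3910 = -4515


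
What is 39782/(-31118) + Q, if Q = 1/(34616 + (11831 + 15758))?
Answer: -1237304096/967847595 ≈ -1.2784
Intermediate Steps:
Q = 1/62205 (Q = 1/(34616 + 27589) = 1/62205 ≈ 1.6076e-5)
39782/(-31118) + Q = 39782/(-31118) + 1/62205 = 39782*(-1/31118) + 1/62205 = -19891/15559 + 1/62205 = -1237304096/967847595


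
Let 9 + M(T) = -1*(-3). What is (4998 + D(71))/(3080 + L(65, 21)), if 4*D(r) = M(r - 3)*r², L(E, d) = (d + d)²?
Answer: -5127/9688 ≈ -0.52921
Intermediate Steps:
M(T) = -6 (M(T) = -9 - 1*(-3) = -9 + 3 = -6)
L(E, d) = 4*d² (L(E, d) = (2*d)² = 4*d²)
D(r) = -3*r²/2 (D(r) = (-6*r²)/4 = -3*r²/2)
(4998 + D(71))/(3080 + L(65, 21)) = (4998 - 3/2*71²)/(3080 + 4*21²) = (4998 - 3/2*5041)/(3080 + 4*441) = (4998 - 15123/2)/(3080 + 1764) = -5127/2/4844 = -5127/2*1/4844 = -5127/9688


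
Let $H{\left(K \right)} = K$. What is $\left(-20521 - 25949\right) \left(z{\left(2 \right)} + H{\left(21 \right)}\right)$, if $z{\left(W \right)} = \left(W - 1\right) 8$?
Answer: $-1347630$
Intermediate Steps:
$z{\left(W \right)} = -8 + 8 W$ ($z{\left(W \right)} = \left(-1 + W\right) 8 = -8 + 8 W$)
$\left(-20521 - 25949\right) \left(z{\left(2 \right)} + H{\left(21 \right)}\right) = \left(-20521 - 25949\right) \left(\left(-8 + 8 \cdot 2\right) + 21\right) = - 46470 \left(\left(-8 + 16\right) + 21\right) = - 46470 \left(8 + 21\right) = \left(-46470\right) 29 = -1347630$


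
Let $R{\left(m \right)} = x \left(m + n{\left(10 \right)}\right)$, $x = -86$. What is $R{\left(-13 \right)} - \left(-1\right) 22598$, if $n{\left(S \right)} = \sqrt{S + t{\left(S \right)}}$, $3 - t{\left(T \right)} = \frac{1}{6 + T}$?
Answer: $23716 - \frac{129 \sqrt{23}}{2} \approx 23407.0$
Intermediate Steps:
$t{\left(T \right)} = 3 - \frac{1}{6 + T}$
$n{\left(S \right)} = \sqrt{S + \frac{17 + 3 S}{6 + S}}$
$R{\left(m \right)} = - 86 m - \frac{129 \sqrt{23}}{2}$ ($R{\left(m \right)} = - 86 \left(m + \sqrt{\frac{17 + 10^{2} + 9 \cdot 10}{6 + 10}}\right) = - 86 \left(m + \sqrt{\frac{17 + 100 + 90}{16}}\right) = - 86 \left(m + \sqrt{\frac{1}{16} \cdot 207}\right) = - 86 \left(m + \sqrt{\frac{207}{16}}\right) = - 86 \left(m + \frac{3 \sqrt{23}}{4}\right) = - 86 m - \frac{129 \sqrt{23}}{2}$)
$R{\left(-13 \right)} - \left(-1\right) 22598 = \left(\left(-86\right) \left(-13\right) - \frac{129 \sqrt{23}}{2}\right) - \left(-1\right) 22598 = \left(1118 - \frac{129 \sqrt{23}}{2}\right) - -22598 = \left(1118 - \frac{129 \sqrt{23}}{2}\right) + 22598 = 23716 - \frac{129 \sqrt{23}}{2}$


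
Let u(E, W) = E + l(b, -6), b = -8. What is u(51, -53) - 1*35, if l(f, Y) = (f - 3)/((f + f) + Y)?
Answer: 33/2 ≈ 16.500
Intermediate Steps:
l(f, Y) = (-3 + f)/(Y + 2*f) (l(f, Y) = (-3 + f)/(2*f + Y) = (-3 + f)/(Y + 2*f))
u(E, W) = ½ + E (u(E, W) = E + (-3 - 8)/(-6 + 2*(-8)) = E - 11/(-6 - 16) = E - 11/(-22) = E - 1/22*(-11) = E + ½ = ½ + E)
u(51, -53) - 1*35 = (½ + 51) - 1*35 = 103/2 - 35 = 33/2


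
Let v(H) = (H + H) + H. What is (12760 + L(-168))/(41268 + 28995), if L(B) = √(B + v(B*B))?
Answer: 12760/70263 + 2*√21126/70263 ≈ 0.18574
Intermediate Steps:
v(H) = 3*H (v(H) = 2*H + H = 3*H)
L(B) = √(B + 3*B²) (L(B) = √(B + 3*(B*B)) = √(B + 3*B²))
(12760 + L(-168))/(41268 + 28995) = (12760 + √(-168*(1 + 3*(-168))))/(41268 + 28995) = (12760 + √(-168*(1 - 504)))/70263 = (12760 + √(-168*(-503)))*(1/70263) = (12760 + √84504)*(1/70263) = (12760 + 2*√21126)*(1/70263) = 12760/70263 + 2*√21126/70263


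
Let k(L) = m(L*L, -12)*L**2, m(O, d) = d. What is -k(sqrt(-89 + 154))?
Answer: 780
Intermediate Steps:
k(L) = -12*L**2
-k(sqrt(-89 + 154)) = -(-12)*(sqrt(-89 + 154))**2 = -(-12)*(sqrt(65))**2 = -(-12)*65 = -1*(-780) = 780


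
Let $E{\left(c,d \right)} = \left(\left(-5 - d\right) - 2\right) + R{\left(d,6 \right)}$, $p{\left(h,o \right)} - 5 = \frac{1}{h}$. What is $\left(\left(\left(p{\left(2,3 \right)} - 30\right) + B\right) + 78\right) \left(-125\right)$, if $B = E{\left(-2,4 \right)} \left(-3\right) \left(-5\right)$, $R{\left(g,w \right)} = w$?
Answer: $\frac{5375}{2} \approx 2687.5$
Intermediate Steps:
$p{\left(h,o \right)} = 5 + \frac{1}{h}$
$E{\left(c,d \right)} = -1 - d$ ($E{\left(c,d \right)} = \left(\left(-5 - d\right) - 2\right) + 6 = \left(-7 - d\right) + 6 = -1 - d$)
$B = -75$ ($B = \left(-1 - 4\right) \left(-3\right) \left(-5\right) = \left(-5\right) \left(-3\right) \left(-5\right) = 15 \left(-5\right) = -75$)
$\left(\left(\left(p{\left(2,3 \right)} - 30\right) + B\right) + 78\right) \left(-125\right) = \left(\left(\left(\left(5 + \frac{1}{2}\right) - 30\right) - 75\right) + 78\right) \left(-125\right) = \left(\left(\left(\frac{11}{2} - 30\right) - 75\right) + 78\right) \left(-125\right) = \left(\left(- \frac{49}{2} - 75\right) + 78\right) \left(-125\right) = \left(- \frac{199}{2} + 78\right) \left(-125\right) = \left(- \frac{43}{2}\right) \left(-125\right) = \frac{5375}{2}$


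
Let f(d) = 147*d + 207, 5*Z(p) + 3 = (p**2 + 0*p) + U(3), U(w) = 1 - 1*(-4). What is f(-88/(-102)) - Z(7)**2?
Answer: 97658/425 ≈ 229.78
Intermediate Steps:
U(w) = 5 (U(w) = 1 + 4 = 5)
Z(p) = 2/5 + p**2/5 (Z(p) = -3/5 + ((p**2 + 0*p) + 5)/5 = -3/5 + ((p**2 + 0) + 5)/5 = -3/5 + (p**2 + 5)/5 = -3/5 + (5 + p**2)/5 = -3/5 + (1 + p**2/5) = 2/5 + p**2/5)
f(d) = 207 + 147*d
f(-88/(-102)) - Z(7)**2 = (207 + 147*(-88/(-102))) - (2/5 + (1/5)*7**2)**2 = (207 + 147*(-88*(-1/102))) - (2/5 + (1/5)*49)**2 = (207 + 147*(44/51)) - (2/5 + 49/5)**2 = (207 + 2156/17) - (51/5)**2 = 5675/17 - 1*2601/25 = 5675/17 - 2601/25 = 97658/425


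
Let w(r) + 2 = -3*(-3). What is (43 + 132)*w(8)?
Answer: 1225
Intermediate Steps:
w(r) = 7 (w(r) = -2 - 3*(-3) = -2 + 9 = 7)
(43 + 132)*w(8) = (43 + 132)*7 = 175*7 = 1225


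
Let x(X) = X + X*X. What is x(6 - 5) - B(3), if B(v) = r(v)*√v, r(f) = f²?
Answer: 2 - 9*√3 ≈ -13.588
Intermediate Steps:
x(X) = X + X²
B(v) = v^(5/2) (B(v) = v²*√v = v^(5/2))
x(6 - 5) - B(3) = (6 - 5)*(1 + (6 - 5)) - 3^(5/2) = 1*(1 + 1) - 9*√3 = 1*2 - 9*√3 = 2 - 9*√3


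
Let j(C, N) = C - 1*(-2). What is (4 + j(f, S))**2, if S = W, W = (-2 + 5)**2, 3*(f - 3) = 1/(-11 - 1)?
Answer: 104329/1296 ≈ 80.501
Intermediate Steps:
f = 107/36 (f = 3 + 1/(3*(-11 - 1)) = 3 + (1/3)/(-12) = 3 + (1/3)*(-1/12) = 3 - 1/36 = 107/36 ≈ 2.9722)
W = 9 (W = 3**2 = 9)
S = 9
j(C, N) = 2 + C (j(C, N) = C + 2 = 2 + C)
(4 + j(f, S))**2 = (4 + (2 + 107/36))**2 = (4 + 179/36)**2 = (323/36)**2 = 104329/1296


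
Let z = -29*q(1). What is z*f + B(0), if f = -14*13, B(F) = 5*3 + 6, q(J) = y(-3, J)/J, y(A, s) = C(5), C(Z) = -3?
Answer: -15813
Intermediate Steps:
y(A, s) = -3
q(J) = -3/J
B(F) = 21 (B(F) = 15 + 6 = 21)
f = -182
z = 87 (z = -(-87)/1 = -(-87) = -29*(-3) = 87)
z*f + B(0) = 87*(-182) + 21 = -15834 + 21 = -15813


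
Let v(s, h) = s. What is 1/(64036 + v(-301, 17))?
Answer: 1/63735 ≈ 1.5690e-5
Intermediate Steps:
1/(64036 + v(-301, 17)) = 1/(64036 - 301) = 1/63735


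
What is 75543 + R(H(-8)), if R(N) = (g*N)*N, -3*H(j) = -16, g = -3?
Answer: 226373/3 ≈ 75458.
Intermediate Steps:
H(j) = 16/3 (H(j) = -⅓*(-16) = 16/3)
R(N) = -3*N² (R(N) = (-3*N)*N = -3*N²)
75543 + R(H(-8)) = 75543 - 3*(16/3)² = 75543 - 3*256/9 = 75543 - 256/3 = 226373/3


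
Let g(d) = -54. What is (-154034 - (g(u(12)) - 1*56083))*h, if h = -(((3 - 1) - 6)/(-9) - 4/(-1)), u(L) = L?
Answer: 3915880/9 ≈ 4.3510e+5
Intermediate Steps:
h = -40/9 (h = -((2 - 6)*(-⅑) - 4*(-1)) = -(-4*(-⅑) + 4) = -(4/9 + 4) = -1*40/9 = -40/9 ≈ -4.4444)
(-154034 - (g(u(12)) - 1*56083))*h = (-154034 - (-54 - 1*56083))*(-40/9) = (-154034 - (-54 - 56083))*(-40/9) = (-154034 - 1*(-56137))*(-40/9) = (-154034 + 56137)*(-40/9) = -97897*(-40/9) = 3915880/9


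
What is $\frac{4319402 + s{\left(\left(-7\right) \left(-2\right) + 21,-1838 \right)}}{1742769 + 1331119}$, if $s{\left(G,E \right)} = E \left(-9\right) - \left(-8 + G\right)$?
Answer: $\frac{4335917}{3073888} \approx 1.4106$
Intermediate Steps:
$s{\left(G,E \right)} = 8 - G - 9 E$ ($s{\left(G,E \right)} = - 9 E - \left(-8 + G\right) = 8 - G - 9 E$)
$\frac{4319402 + s{\left(\left(-7\right) \left(-2\right) + 21,-1838 \right)}}{1742769 + 1331119} = \frac{4319402 - \left(-16529 + 14\right)}{1742769 + 1331119} = \frac{4319402 + \left(8 - \left(14 + 21\right) + 16542\right)}{3073888} = \left(4319402 + \left(8 - 35 + 16542\right)\right) \frac{1}{3073888} = \left(4319402 + 16515\right) \frac{1}{3073888} = 4335917 \cdot \frac{1}{3073888} = \frac{4335917}{3073888}$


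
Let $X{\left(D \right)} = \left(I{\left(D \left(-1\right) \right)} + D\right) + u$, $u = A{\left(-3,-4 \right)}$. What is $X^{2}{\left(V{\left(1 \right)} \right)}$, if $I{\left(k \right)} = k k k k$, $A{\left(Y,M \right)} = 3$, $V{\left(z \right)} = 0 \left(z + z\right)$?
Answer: $9$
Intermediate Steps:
$V{\left(z \right)} = 0$ ($V{\left(z \right)} = 0 \cdot 2 z = 0$)
$I{\left(k \right)} = k^{4}$ ($I{\left(k \right)} = k^{2} k k = k^{3} k = k^{4}$)
$u = 3$
$X{\left(D \right)} = 3 + D + D^{4}$ ($X{\left(D \right)} = \left(\left(D \left(-1\right)\right)^{4} + D\right) + 3 = \left(\left(- D\right)^{4} + D\right) + 3 = \left(D^{4} + D\right) + 3 = \left(D + D^{4}\right) + 3 = 3 + D + D^{4}$)
$X^{2}{\left(V{\left(1 \right)} \right)} = \left(3 + 0 + 0^{4}\right)^{2} = \left(3 + 0 + 0\right)^{2} = 3^{2} = 9$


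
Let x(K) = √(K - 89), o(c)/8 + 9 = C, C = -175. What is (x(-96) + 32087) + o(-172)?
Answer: 30615 + I*√185 ≈ 30615.0 + 13.601*I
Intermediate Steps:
o(c) = -1472 (o(c) = -72 + 8*(-175) = -72 - 1400 = -1472)
x(K) = √(-89 + K)
(x(-96) + 32087) + o(-172) = (√(-89 - 96) + 32087) - 1472 = (√(-185) + 32087) - 1472 = (I*√185 + 32087) - 1472 = (32087 + I*√185) - 1472 = 30615 + I*√185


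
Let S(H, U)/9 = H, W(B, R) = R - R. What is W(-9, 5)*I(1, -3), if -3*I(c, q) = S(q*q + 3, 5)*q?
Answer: 0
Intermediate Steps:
W(B, R) = 0
S(H, U) = 9*H
I(c, q) = -q*(27 + 9*q**2)/3 (I(c, q) = -9*(q*q + 3)*q/3 = -9*(q**2 + 3)*q/3 = -9*(3 + q**2)*q/3 = -(27 + 9*q**2)*q/3 = -q*(27 + 9*q**2)/3)
W(-9, 5)*I(1, -3) = 0*(-3*(-3)*(3 + (-3)**2)) = 0*(-3*(-3)*(3 + 9)) = 0*(-3*(-3)*12) = 0*108 = 0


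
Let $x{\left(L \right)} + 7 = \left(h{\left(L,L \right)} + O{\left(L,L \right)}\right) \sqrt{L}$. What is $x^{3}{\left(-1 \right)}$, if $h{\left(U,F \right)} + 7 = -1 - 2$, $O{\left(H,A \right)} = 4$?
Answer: $413 - 666 i \approx 413.0 - 666.0 i$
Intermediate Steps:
$h{\left(U,F \right)} = -10$ ($h{\left(U,F \right)} = -7 - 3 = -10$)
$x{\left(L \right)} = -7 - 6 \sqrt{L}$ ($x{\left(L \right)} = -7 + \left(-10 + 4\right) \sqrt{L} = -7 - 6 \sqrt{L}$)
$x^{3}{\left(-1 \right)} = \left(-7 - 6 \sqrt{-1}\right)^{3} = \left(-7 - 6 i\right)^{3}$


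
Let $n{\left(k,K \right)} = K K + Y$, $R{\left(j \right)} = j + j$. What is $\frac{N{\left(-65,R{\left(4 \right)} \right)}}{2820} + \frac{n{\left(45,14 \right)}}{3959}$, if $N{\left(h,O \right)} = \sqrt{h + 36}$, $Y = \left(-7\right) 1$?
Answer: $\frac{189}{3959} + \frac{i \sqrt{29}}{2820} \approx 0.047739 + 0.0019096 i$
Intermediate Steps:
$Y = -7$
$R{\left(j \right)} = 2 j$
$N{\left(h,O \right)} = \sqrt{36 + h}$
$n{\left(k,K \right)} = -7 + K^{2}$ ($n{\left(k,K \right)} = K K - 7 = K^{2} - 7 = -7 + K^{2}$)
$\frac{N{\left(-65,R{\left(4 \right)} \right)}}{2820} + \frac{n{\left(45,14 \right)}}{3959} = \frac{\sqrt{36 - 65}}{2820} + \frac{-7 + 14^{2}}{3959} = \sqrt{-29} \cdot \frac{1}{2820} + \left(-7 + 196\right) \frac{1}{3959} = i \sqrt{29} \cdot \frac{1}{2820} + 189 \cdot \frac{1}{3959} = \frac{i \sqrt{29}}{2820} + \frac{189}{3959} = \frac{189}{3959} + \frac{i \sqrt{29}}{2820}$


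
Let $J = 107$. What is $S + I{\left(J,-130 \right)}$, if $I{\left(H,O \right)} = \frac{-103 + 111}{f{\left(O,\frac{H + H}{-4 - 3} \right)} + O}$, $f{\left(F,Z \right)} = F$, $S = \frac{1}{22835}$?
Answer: $- \frac{9121}{296855} \approx -0.030725$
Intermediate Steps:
$S = \frac{1}{22835} \approx 4.3792 \cdot 10^{-5}$
$I{\left(H,O \right)} = \frac{4}{O}$ ($I{\left(H,O \right)} = \frac{-103 + 111}{O + O} = \frac{8}{2 O} = 8 \frac{1}{2 O} = \frac{4}{O}$)
$S + I{\left(J,-130 \right)} = \frac{1}{22835} + \frac{4}{-130} = \frac{1}{22835} + 4 \left(- \frac{1}{130}\right) = \frac{1}{22835} - \frac{2}{65} = - \frac{9121}{296855}$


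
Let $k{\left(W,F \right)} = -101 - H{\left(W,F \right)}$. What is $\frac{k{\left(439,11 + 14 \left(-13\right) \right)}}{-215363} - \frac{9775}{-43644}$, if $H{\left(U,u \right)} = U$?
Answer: $\frac{2128741085}{9399302772} \approx 0.22648$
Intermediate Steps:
$k{\left(W,F \right)} = -101 - W$
$\frac{k{\left(439,11 + 14 \left(-13\right) \right)}}{-215363} - \frac{9775}{-43644} = \frac{-101 - 439}{-215363} - \frac{9775}{-43644} = \left(-101 - 439\right) \left(- \frac{1}{215363}\right) - - \frac{9775}{43644} = \left(-540\right) \left(- \frac{1}{215363}\right) + \frac{9775}{43644} = \frac{540}{215363} + \frac{9775}{43644} = \frac{2128741085}{9399302772}$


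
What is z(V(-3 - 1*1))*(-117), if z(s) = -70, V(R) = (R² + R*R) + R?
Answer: 8190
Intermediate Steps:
V(R) = R + 2*R² (V(R) = (R² + R²) + R = 2*R² + R = R + 2*R²)
z(V(-3 - 1*1))*(-117) = -70*(-117) = 8190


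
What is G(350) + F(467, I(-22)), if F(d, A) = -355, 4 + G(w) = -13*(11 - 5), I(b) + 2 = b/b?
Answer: -437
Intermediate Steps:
I(b) = -1 (I(b) = -2 + b/b = -2 + 1 = -1)
G(w) = -82 (G(w) = -4 - 13*(11 - 5) = -4 - 13*6 = -4 - 78 = -82)
G(350) + F(467, I(-22)) = -82 - 355 = -437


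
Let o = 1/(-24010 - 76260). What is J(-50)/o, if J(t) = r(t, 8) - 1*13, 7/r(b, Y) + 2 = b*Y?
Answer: 262356455/201 ≈ 1.3053e+6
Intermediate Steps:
r(b, Y) = 7/(-2 + Y*b) (r(b, Y) = 7/(-2 + b*Y) = 7/(-2 + Y*b))
o = -1/100270 (o = 1/(-100270) = -1/100270 ≈ -9.9731e-6)
J(t) = -13 + 7/(-2 + 8*t) (J(t) = 7/(-2 + 8*t) - 1*13 = 7/(-2 + 8*t) - 13 = -13 + 7/(-2 + 8*t))
J(-50)/o = ((33 - 104*(-50))/(2*(-1 + 4*(-50))))/(-1/100270) = ((33 + 5200)/(2*(-1 - 200)))*(-100270) = ((1/2)*5233/(-201))*(-100270) = ((1/2)*(-1/201)*5233)*(-100270) = -5233/402*(-100270) = 262356455/201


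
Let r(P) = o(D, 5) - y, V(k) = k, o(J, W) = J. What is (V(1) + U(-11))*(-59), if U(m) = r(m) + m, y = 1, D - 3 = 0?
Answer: 472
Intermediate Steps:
D = 3 (D = 3 + 0 = 3)
r(P) = 2 (r(P) = 3 - 1*1 = 3 - 1 = 2)
U(m) = 2 + m
(V(1) + U(-11))*(-59) = (1 + (2 - 11))*(-59) = (1 - 9)*(-59) = -8*(-59) = 472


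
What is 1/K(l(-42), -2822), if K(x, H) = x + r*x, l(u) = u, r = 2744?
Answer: -1/115290 ≈ -8.6738e-6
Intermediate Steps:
K(x, H) = 2745*x (K(x, H) = x + 2744*x = 2745*x)
1/K(l(-42), -2822) = 1/(2745*(-42)) = 1/(-115290) = -1/115290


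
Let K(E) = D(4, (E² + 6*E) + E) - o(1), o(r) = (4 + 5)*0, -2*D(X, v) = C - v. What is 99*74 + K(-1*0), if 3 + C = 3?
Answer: 7326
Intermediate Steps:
C = 0 (C = -3 + 3 = 0)
D(X, v) = v/2 (D(X, v) = -(0 - v)/2 = -(-1)*v/2 = v/2)
o(r) = 0 (o(r) = 9*0 = 0)
K(E) = E²/2 + 7*E/2 (K(E) = ((E² + 6*E) + E)/2 - 1*0 = (E² + 7*E)/2 + 0 = (E²/2 + 7*E/2) + 0 = E²/2 + 7*E/2)
99*74 + K(-1*0) = 99*74 + (-1*0)*(7 - 1*0)/2 = 7326 + (½)*0*(7 + 0) = 7326 + (½)*0*7 = 7326 + 0 = 7326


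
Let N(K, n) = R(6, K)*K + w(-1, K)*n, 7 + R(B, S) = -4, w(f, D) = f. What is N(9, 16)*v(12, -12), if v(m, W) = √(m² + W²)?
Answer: -1380*√2 ≈ -1951.6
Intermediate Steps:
v(m, W) = √(W² + m²)
R(B, S) = -11 (R(B, S) = -7 - 4 = -11)
N(K, n) = -n - 11*K (N(K, n) = -11*K - n = -n - 11*K)
N(9, 16)*v(12, -12) = (-1*16 - 11*9)*√((-12)² + 12²) = (-16 - 99)*√(144 + 144) = -1380*√2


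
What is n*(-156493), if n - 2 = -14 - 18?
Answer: 4694790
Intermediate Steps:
n = -30 (n = 2 + (-14 - 18) = 2 - 32 = -30)
n*(-156493) = -30*(-156493) = 4694790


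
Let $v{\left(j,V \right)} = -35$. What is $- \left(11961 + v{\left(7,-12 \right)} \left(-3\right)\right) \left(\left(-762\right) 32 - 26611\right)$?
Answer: $615305670$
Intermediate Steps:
$- \left(11961 + v{\left(7,-12 \right)} \left(-3\right)\right) \left(\left(-762\right) 32 - 26611\right) = - \left(11961 - -105\right) \left(\left(-762\right) 32 - 26611\right) = - \left(11961 + 105\right) \left(-24384 - 26611\right) = - 12066 \left(-50995\right) = \left(-1\right) \left(-615305670\right) = 615305670$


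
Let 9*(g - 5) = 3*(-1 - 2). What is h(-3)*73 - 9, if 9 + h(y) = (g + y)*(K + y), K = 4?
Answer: -593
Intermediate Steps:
g = 4 (g = 5 + (3*(-1 - 2))/9 = 5 + (3*(-3))/9 = 5 + (⅑)*(-9) = 5 - 1 = 4)
h(y) = -9 + (4 + y)² (h(y) = -9 + (4 + y)*(4 + y) = -9 + (4 + y)²)
h(-3)*73 - 9 = (7 + (-3)² + 8*(-3))*73 - 9 = (7 + 9 - 24)*73 - 9 = -8*73 - 9 = -584 - 9 = -593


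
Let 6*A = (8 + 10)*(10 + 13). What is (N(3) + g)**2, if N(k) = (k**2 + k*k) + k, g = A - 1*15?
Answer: 5625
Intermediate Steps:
A = 69 (A = ((8 + 10)*(10 + 13))/6 = (18*23)/6 = (1/6)*414 = 69)
g = 54 (g = 69 - 1*15 = 69 - 15 = 54)
N(k) = k + 2*k**2 (N(k) = (k**2 + k**2) + k = 2*k**2 + k = k + 2*k**2)
(N(3) + g)**2 = (3*(1 + 2*3) + 54)**2 = (3*(1 + 6) + 54)**2 = (3*7 + 54)**2 = (21 + 54)**2 = 75**2 = 5625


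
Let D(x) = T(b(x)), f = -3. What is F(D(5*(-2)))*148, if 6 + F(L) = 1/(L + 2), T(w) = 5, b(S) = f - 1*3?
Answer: -6068/7 ≈ -866.86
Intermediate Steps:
b(S) = -6 (b(S) = -3 - 1*3 = -3 - 3 = -6)
D(x) = 5
F(L) = -6 + 1/(2 + L) (F(L) = -6 + 1/(L + 2) = -6 + 1/(2 + L))
F(D(5*(-2)))*148 = ((-11 - 6*5)/(2 + 5))*148 = ((-11 - 30)/7)*148 = ((⅐)*(-41))*148 = -41/7*148 = -6068/7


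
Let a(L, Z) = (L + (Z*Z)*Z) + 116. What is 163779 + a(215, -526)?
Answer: -145367466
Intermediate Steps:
a(L, Z) = 116 + L + Z³ (a(L, Z) = (L + Z²*Z) + 116 = (L + Z³) + 116 = 116 + L + Z³)
163779 + a(215, -526) = 163779 + (116 + 215 + (-526)³) = 163779 + (116 + 215 - 145531576) = 163779 - 145531245 = -145367466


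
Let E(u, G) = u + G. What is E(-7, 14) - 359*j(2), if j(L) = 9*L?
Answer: -6455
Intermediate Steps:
E(u, G) = G + u
E(-7, 14) - 359*j(2) = (14 - 7) - 3231*2 = 7 - 359*18 = 7 - 6462 = -6455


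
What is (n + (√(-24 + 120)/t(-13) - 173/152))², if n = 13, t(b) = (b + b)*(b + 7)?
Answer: 1648206371/11713728 + 601*√6/988 ≈ 142.20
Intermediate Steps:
t(b) = 2*b*(7 + b) (t(b) = (2*b)*(7 + b) = 2*b*(7 + b))
(n + (√(-24 + 120)/t(-13) - 173/152))² = (13 + (√(-24 + 120)/((2*(-13)*(7 - 13))) - 173/152))² = (13 + (√96/((2*(-13)*(-6))) - 173*1/152))² = (13 + ((4*√6)/156 - 173/152))² = (13 + ((4*√6)*(1/156) - 173/152))² = (13 + (√6/39 - 173/152))² = (13 + (-173/152 + √6/39))² = (1803/152 + √6/39)²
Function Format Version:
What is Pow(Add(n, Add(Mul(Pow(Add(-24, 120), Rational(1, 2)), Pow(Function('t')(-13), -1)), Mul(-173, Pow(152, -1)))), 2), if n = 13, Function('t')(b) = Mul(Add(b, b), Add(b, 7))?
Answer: Add(Rational(1648206371, 11713728), Mul(Rational(601, 988), Pow(6, Rational(1, 2)))) ≈ 142.20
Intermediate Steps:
Function('t')(b) = Mul(2, b, Add(7, b)) (Function('t')(b) = Mul(Mul(2, b), Add(7, b)) = Mul(2, b, Add(7, b)))
Pow(Add(n, Add(Mul(Pow(Add(-24, 120), Rational(1, 2)), Pow(Function('t')(-13), -1)), Mul(-173, Pow(152, -1)))), 2) = Pow(Add(13, Add(Mul(Pow(Add(-24, 120), Rational(1, 2)), Pow(Mul(2, -13, Add(7, -13)), -1)), Mul(-173, Pow(152, -1)))), 2) = Pow(Add(13, Add(Mul(Pow(96, Rational(1, 2)), Pow(Mul(2, -13, -6), -1)), Mul(-173, Rational(1, 152)))), 2) = Pow(Add(13, Add(Mul(Mul(4, Pow(6, Rational(1, 2))), Pow(156, -1)), Rational(-173, 152))), 2) = Pow(Add(13, Add(Mul(Mul(4, Pow(6, Rational(1, 2))), Rational(1, 156)), Rational(-173, 152))), 2) = Pow(Add(13, Add(Mul(Rational(1, 39), Pow(6, Rational(1, 2))), Rational(-173, 152))), 2) = Pow(Add(13, Add(Rational(-173, 152), Mul(Rational(1, 39), Pow(6, Rational(1, 2))))), 2) = Pow(Add(Rational(1803, 152), Mul(Rational(1, 39), Pow(6, Rational(1, 2)))), 2)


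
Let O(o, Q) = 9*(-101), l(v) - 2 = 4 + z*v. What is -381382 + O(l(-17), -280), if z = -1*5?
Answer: -382291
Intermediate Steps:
z = -5
l(v) = 6 - 5*v (l(v) = 2 + (4 - 5*v) = 6 - 5*v)
O(o, Q) = -909
-381382 + O(l(-17), -280) = -381382 - 909 = -382291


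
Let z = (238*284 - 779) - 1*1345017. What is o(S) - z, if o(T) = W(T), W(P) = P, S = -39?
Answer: 1278165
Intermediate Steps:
o(T) = T
z = -1278204 (z = (67592 - 779) - 1345017 = 66813 - 1345017 = -1278204)
o(S) - z = -39 - 1*(-1278204) = -39 + 1278204 = 1278165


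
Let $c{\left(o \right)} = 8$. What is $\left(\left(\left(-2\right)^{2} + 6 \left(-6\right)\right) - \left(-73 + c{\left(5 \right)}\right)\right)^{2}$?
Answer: $1089$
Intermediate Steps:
$\left(\left(\left(-2\right)^{2} + 6 \left(-6\right)\right) - \left(-73 + c{\left(5 \right)}\right)\right)^{2} = \left(\left(\left(-2\right)^{2} + 6 \left(-6\right)\right) + \left(73 - 8\right)\right)^{2} = \left(\left(4 - 36\right) + \left(73 - 8\right)\right)^{2} = \left(-32 + 65\right)^{2} = 33^{2} = 1089$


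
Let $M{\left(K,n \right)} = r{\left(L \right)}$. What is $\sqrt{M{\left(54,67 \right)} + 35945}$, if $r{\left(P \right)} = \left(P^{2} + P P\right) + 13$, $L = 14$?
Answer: $5 \sqrt{1454} \approx 190.66$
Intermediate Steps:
$r{\left(P \right)} = 13 + 2 P^{2}$ ($r{\left(P \right)} = \left(P^{2} + P^{2}\right) + 13 = 2 P^{2} + 13 = 13 + 2 P^{2}$)
$M{\left(K,n \right)} = 405$ ($M{\left(K,n \right)} = 13 + 2 \cdot 14^{2} = 13 + 2 \cdot 196 = 13 + 392 = 405$)
$\sqrt{M{\left(54,67 \right)} + 35945} = \sqrt{405 + 35945} = \sqrt{36350} = 5 \sqrt{1454}$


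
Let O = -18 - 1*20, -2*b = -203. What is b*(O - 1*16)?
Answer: -5481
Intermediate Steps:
b = 203/2 (b = -½*(-203) = 203/2 ≈ 101.50)
O = -38 (O = -18 - 20 = -38)
b*(O - 1*16) = 203*(-38 - 1*16)/2 = 203*(-38 - 16)/2 = (203/2)*(-54) = -5481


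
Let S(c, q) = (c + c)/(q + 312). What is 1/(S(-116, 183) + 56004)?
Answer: 495/27721748 ≈ 1.7856e-5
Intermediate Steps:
S(c, q) = 2*c/(312 + q) (S(c, q) = (2*c)/(312 + q) = 2*c/(312 + q))
1/(S(-116, 183) + 56004) = 1/(2*(-116)/(312 + 183) + 56004) = 1/(2*(-116)/495 + 56004) = 1/(2*(-116)*(1/495) + 56004) = 1/(-232/495 + 56004) = 1/(27721748/495) = 495/27721748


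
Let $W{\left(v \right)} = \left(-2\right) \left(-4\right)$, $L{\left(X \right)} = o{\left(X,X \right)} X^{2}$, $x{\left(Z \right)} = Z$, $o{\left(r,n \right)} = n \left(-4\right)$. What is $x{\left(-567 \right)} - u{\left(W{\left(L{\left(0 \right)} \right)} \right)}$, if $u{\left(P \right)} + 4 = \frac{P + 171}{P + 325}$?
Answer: $- \frac{187658}{333} \approx -563.54$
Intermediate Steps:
$o{\left(r,n \right)} = - 4 n$
$L{\left(X \right)} = - 4 X^{3}$ ($L{\left(X \right)} = - 4 X X^{2} = - 4 X^{3}$)
$W{\left(v \right)} = 8$
$u{\left(P \right)} = -4 + \frac{171 + P}{325 + P}$ ($u{\left(P \right)} = -4 + \frac{P + 171}{P + 325} = -4 + \frac{171 + P}{325 + P}$)
$x{\left(-567 \right)} - u{\left(W{\left(L{\left(0 \right)} \right)} \right)} = -567 - \frac{-1129 - 24}{325 + 8} = -567 - \frac{-1129 - 24}{333} = -567 - \frac{1}{333} \left(-1153\right) = -567 - - \frac{1153}{333} = -567 + \frac{1153}{333} = - \frac{187658}{333}$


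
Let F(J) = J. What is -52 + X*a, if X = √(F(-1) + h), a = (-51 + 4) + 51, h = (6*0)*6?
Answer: -52 + 4*I ≈ -52.0 + 4.0*I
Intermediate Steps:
h = 0 (h = 0*6 = 0)
a = 4 (a = -47 + 51 = 4)
X = I (X = √(-1 + 0) = √(-1) = I ≈ 1.0*I)
-52 + X*a = -52 + I*4 = -52 + 4*I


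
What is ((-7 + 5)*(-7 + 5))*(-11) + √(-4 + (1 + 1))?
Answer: -44 + I*√2 ≈ -44.0 + 1.4142*I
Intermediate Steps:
((-7 + 5)*(-7 + 5))*(-11) + √(-4 + (1 + 1)) = -2*(-2)*(-11) + √(-4 + 2) = 4*(-11) + √(-2) = -44 + I*√2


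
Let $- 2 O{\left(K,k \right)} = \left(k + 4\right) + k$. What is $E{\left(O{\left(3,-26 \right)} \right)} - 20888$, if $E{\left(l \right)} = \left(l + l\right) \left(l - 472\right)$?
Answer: $-42392$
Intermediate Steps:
$O{\left(K,k \right)} = -2 - k$ ($O{\left(K,k \right)} = - \frac{\left(k + 4\right) + k}{2} = - \frac{\left(4 + k\right) + k}{2} = - \frac{4 + 2 k}{2} = -2 - k$)
$E{\left(l \right)} = 2 l \left(-472 + l\right)$
$E{\left(O{\left(3,-26 \right)} \right)} - 20888 = 2 \left(-2 - -26\right) \left(-472 - -24\right) - 20888 = 2 \left(-2 + 26\right) \left(-472 + \left(-2 + 26\right)\right) - 20888 = 2 \cdot 24 \left(-472 + 24\right) - 20888 = 2 \cdot 24 \left(-448\right) - 20888 = -21504 - 20888 = -42392$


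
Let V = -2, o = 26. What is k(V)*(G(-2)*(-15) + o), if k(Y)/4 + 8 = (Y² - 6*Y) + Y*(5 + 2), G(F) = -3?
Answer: -1704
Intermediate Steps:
k(Y) = -32 + 4*Y + 4*Y² (k(Y) = -32 + 4*((Y² - 6*Y) + Y*(5 + 2)) = -32 + 4*((Y² - 6*Y) + Y*7) = -32 + 4*((Y² - 6*Y) + 7*Y) = -32 + 4*(Y + Y²) = -32 + (4*Y + 4*Y²) = -32 + 4*Y + 4*Y²)
k(V)*(G(-2)*(-15) + o) = (-32 + 4*(-2) + 4*(-2)²)*(-3*(-15) + 26) = (-32 - 8 + 4*4)*(45 + 26) = (-32 - 8 + 16)*71 = -24*71 = -1704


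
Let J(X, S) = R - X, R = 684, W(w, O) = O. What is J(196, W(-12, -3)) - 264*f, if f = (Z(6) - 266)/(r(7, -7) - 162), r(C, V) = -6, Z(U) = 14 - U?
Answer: 578/7 ≈ 82.571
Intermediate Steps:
f = 43/28 (f = ((14 - 1*6) - 266)/(-6 - 162) = ((14 - 6) - 266)/(-168) = (8 - 266)*(-1/168) = -258*(-1/168) = 43/28 ≈ 1.5357)
J(X, S) = 684 - X
J(196, W(-12, -3)) - 264*f = (684 - 1*196) - 264*43/28 = (684 - 196) - 1*2838/7 = 488 - 2838/7 = 578/7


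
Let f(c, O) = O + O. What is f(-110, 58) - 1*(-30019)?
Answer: 30135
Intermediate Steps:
f(c, O) = 2*O
f(-110, 58) - 1*(-30019) = 2*58 - 1*(-30019) = 116 + 30019 = 30135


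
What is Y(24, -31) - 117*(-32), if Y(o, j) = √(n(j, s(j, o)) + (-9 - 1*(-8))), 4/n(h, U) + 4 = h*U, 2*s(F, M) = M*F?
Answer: 3744 + I*√8303042/2882 ≈ 3744.0 + 0.99983*I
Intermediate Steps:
s(F, M) = F*M/2 (s(F, M) = (M*F)/2 = (F*M)/2 = F*M/2)
n(h, U) = 4/(-4 + U*h) (n(h, U) = 4/(-4 + h*U) = 4/(-4 + U*h))
Y(o, j) = √(-1 + 4/(-4 + o*j²/2)) (Y(o, j) = √(4/(-4 + (j*o/2)*j) + (-9 - 1*(-8))) = √(4/(-4 + o*j²/2) + (-9 + 8)) = √(4/(-4 + o*j²/2) - 1) = √(-1 + 4/(-4 + o*j²/2)))
Y(24, -31) - 117*(-32) = √((16 - 1*24*(-31)²)/(-8 + 24*(-31)²)) - 117*(-32) = √((16 - 1*24*961)/(-8 + 24*961)) + 3744 = √((16 - 23064)/(-8 + 23064)) + 3744 = √(-23048/23056) + 3744 = √((1/23056)*(-23048)) + 3744 = √(-2881/2882) + 3744 = I*√8303042/2882 + 3744 = 3744 + I*√8303042/2882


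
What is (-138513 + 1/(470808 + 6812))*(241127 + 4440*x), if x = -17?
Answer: -10958638851386173/477620 ≈ -2.2944e+10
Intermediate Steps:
(-138513 + 1/(470808 + 6812))*(241127 + 4440*x) = (-138513 + 1/(470808 + 6812))*(241127 + 4440*(-17)) = (-138513 + 1/477620)*(241127 - 75480) = (-138513 + 1/477620)*165647 = -66156579059/477620*165647 = -10958638851386173/477620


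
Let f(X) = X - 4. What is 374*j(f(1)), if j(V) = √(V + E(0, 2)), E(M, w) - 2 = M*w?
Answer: 374*I ≈ 374.0*I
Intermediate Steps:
f(X) = -4 + X
E(M, w) = 2 + M*w
j(V) = √(2 + V) (j(V) = √(V + (2 + 0*2)) = √(V + (2 + 0)) = √(V + 2) = √(2 + V))
374*j(f(1)) = 374*√(2 + (-4 + 1)) = 374*√(2 - 3) = 374*√(-1) = 374*I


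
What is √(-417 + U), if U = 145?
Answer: 4*I*√17 ≈ 16.492*I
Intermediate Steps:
√(-417 + U) = √(-417 + 145) = √(-272) = 4*I*√17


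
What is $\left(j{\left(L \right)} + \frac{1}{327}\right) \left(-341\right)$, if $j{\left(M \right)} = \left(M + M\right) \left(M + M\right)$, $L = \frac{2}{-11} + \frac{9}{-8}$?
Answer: $- \frac{134121841}{57552} \approx -2330.4$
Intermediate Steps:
$L = - \frac{115}{88}$ ($L = 2 \left(- \frac{1}{11}\right) + 9 \left(- \frac{1}{8}\right) = - \frac{2}{11} - \frac{9}{8} = - \frac{115}{88} \approx -1.3068$)
$j{\left(M \right)} = 4 M^{2}$ ($j{\left(M \right)} = 2 M 2 M = 4 M^{2}$)
$\left(j{\left(L \right)} + \frac{1}{327}\right) \left(-341\right) = \left(4 \left(- \frac{115}{88}\right)^{2} + \frac{1}{327}\right) \left(-341\right) = \left(4 \cdot \frac{13225}{7744} + \frac{1}{327}\right) \left(-341\right) = \left(\frac{13225}{1936} + \frac{1}{327}\right) \left(-341\right) = \frac{4326511}{633072} \left(-341\right) = - \frac{134121841}{57552}$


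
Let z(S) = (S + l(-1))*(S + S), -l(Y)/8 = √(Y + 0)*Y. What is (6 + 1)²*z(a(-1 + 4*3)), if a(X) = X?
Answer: 11858 + 8624*I ≈ 11858.0 + 8624.0*I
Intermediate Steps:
l(Y) = -8*Y^(3/2) (l(Y) = -8*√(Y + 0)*Y = -8*√Y*Y = -8*Y^(3/2))
z(S) = 2*S*(S + 8*I) (z(S) = (S - (-8)*I)*(S + S) = (S - (-8)*I)*(2*S) = (S + 8*I)*(2*S) = 2*S*(S + 8*I))
(6 + 1)²*z(a(-1 + 4*3)) = (6 + 1)²*(2*(-1 + 4*3)*((-1 + 4*3) + 8*I)) = 7²*(2*(-1 + 12)*((-1 + 12) + 8*I)) = 49*(2*11*(11 + 8*I)) = 49*(242 + 176*I) = 11858 + 8624*I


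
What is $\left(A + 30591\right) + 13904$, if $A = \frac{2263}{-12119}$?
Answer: $\frac{539232642}{12119} \approx 44495.0$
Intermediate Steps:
$A = - \frac{2263}{12119}$ ($A = 2263 \left(- \frac{1}{12119}\right) = - \frac{2263}{12119} \approx -0.18673$)
$\left(A + 30591\right) + 13904 = \left(- \frac{2263}{12119} + 30591\right) + 13904 = \frac{370730066}{12119} + 13904 = \frac{539232642}{12119}$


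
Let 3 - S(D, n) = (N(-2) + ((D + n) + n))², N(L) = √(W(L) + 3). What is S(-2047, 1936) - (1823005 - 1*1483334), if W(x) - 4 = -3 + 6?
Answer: -3670303 - 3650*√10 ≈ -3.6818e+6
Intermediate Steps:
W(x) = 7 (W(x) = 4 + (-3 + 6) = 4 + 3 = 7)
N(L) = √10 (N(L) = √(7 + 3) = √10)
S(D, n) = 3 - (D + √10 + 2*n)² (S(D, n) = 3 - (√10 + ((D + n) + n))² = 3 - (√10 + (D + 2*n))² = 3 - (D + √10 + 2*n)²)
S(-2047, 1936) - (1823005 - 1*1483334) = (3 - (-2047 + √10 + 2*1936)²) - (1823005 - 1*1483334) = (3 - (-2047 + √10 + 3872)²) - (1823005 - 1483334) = (3 - (1825 + √10)²) - 1*339671 = (3 - (1825 + √10)²) - 339671 = -339668 - (1825 + √10)²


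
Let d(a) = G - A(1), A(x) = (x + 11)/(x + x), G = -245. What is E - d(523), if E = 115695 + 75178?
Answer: 191124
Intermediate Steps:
E = 190873
A(x) = (11 + x)/(2*x) (A(x) = (11 + x)/((2*x)) = (11 + x)*(1/(2*x)) = (11 + x)/(2*x))
d(a) = -251 (d(a) = -245 - (11 + 1)/(2*1) = -245 - 12/2 = -245 - 1*6 = -245 - 6 = -251)
E - d(523) = 190873 - 1*(-251) = 190873 + 251 = 191124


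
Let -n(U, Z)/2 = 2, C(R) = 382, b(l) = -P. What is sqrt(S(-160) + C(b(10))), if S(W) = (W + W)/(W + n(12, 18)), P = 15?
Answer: sqrt(645422)/41 ≈ 19.595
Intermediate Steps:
b(l) = -15 (b(l) = -1*15 = -15)
n(U, Z) = -4 (n(U, Z) = -2*2 = -4)
S(W) = 2*W/(-4 + W) (S(W) = (W + W)/(W - 4) = (2*W)/(-4 + W) = 2*W/(-4 + W))
sqrt(S(-160) + C(b(10))) = sqrt(2*(-160)/(-4 - 160) + 382) = sqrt(2*(-160)/(-164) + 382) = sqrt(2*(-160)*(-1/164) + 382) = sqrt(80/41 + 382) = sqrt(15742/41) = sqrt(645422)/41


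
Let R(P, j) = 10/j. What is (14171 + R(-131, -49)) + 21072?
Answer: 1726897/49 ≈ 35243.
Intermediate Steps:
(14171 + R(-131, -49)) + 21072 = (14171 + 10/(-49)) + 21072 = (14171 + 10*(-1/49)) + 21072 = (14171 - 10/49) + 21072 = 694369/49 + 21072 = 1726897/49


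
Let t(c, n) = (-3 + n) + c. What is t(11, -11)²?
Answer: 9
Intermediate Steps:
t(c, n) = -3 + c + n
t(11, -11)² = (-3 + 11 - 11)² = (-3)² = 9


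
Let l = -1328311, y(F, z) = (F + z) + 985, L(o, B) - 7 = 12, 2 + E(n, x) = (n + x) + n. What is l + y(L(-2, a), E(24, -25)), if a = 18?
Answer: -1327286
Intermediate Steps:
E(n, x) = -2 + x + 2*n (E(n, x) = -2 + ((n + x) + n) = -2 + (x + 2*n) = -2 + x + 2*n)
L(o, B) = 19 (L(o, B) = 7 + 12 = 19)
y(F, z) = 985 + F + z
l + y(L(-2, a), E(24, -25)) = -1328311 + (985 + 19 + (-2 - 25 + 2*24)) = -1328311 + (985 + 19 + (-2 - 25 + 48)) = -1328311 + (985 + 19 + 21) = -1328311 + 1025 = -1327286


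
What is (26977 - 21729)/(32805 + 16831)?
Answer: 1312/12409 ≈ 0.10573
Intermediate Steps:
(26977 - 21729)/(32805 + 16831) = 5248/49636 = 5248*(1/49636) = 1312/12409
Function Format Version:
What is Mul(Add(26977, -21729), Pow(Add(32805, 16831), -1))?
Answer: Rational(1312, 12409) ≈ 0.10573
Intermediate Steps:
Mul(Add(26977, -21729), Pow(Add(32805, 16831), -1)) = Mul(5248, Pow(49636, -1)) = Mul(5248, Rational(1, 49636)) = Rational(1312, 12409)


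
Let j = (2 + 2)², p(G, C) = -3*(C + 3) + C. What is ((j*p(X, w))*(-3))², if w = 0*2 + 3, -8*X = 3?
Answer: 518400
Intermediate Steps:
X = -3/8 (X = -⅛*3 = -3/8 ≈ -0.37500)
w = 3 (w = 0 + 3 = 3)
p(G, C) = -9 - 2*C (p(G, C) = -3*(3 + C) + C = (-9 - 3*C) + C = -9 - 2*C)
j = 16 (j = 4² = 16)
((j*p(X, w))*(-3))² = ((16*(-9 - 2*3))*(-3))² = ((16*(-9 - 6))*(-3))² = ((16*(-15))*(-3))² = (-240*(-3))² = 720² = 518400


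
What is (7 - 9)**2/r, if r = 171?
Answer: 4/171 ≈ 0.023392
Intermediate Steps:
(7 - 9)**2/r = (7 - 9)**2/171 = (-2)**2*(1/171) = 4*(1/171) = 4/171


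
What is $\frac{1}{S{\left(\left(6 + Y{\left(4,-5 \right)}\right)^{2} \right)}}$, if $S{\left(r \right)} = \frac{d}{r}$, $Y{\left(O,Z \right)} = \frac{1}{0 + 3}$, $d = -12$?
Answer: $- \frac{361}{108} \approx -3.3426$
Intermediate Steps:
$Y{\left(O,Z \right)} = \frac{1}{3}$
$S{\left(r \right)} = - \frac{12}{r}$
$\frac{1}{S{\left(\left(6 + Y{\left(4,-5 \right)}\right)^{2} \right)}} = \frac{1}{\left(-12\right) \frac{1}{\left(6 + \frac{1}{3}\right)^{2}}} = \frac{1}{\left(-12\right) \frac{1}{\left(\frac{19}{3}\right)^{2}}} = \frac{1}{\left(-12\right) \frac{1}{\frac{361}{9}}} = \frac{1}{\left(-12\right) \frac{9}{361}} = \frac{1}{- \frac{108}{361}} = - \frac{361}{108}$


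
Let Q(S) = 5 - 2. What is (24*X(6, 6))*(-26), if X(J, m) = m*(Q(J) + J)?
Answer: -33696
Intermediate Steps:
Q(S) = 3
X(J, m) = m*(3 + J)
(24*X(6, 6))*(-26) = (24*(6*(3 + 6)))*(-26) = (24*(6*9))*(-26) = (24*54)*(-26) = 1296*(-26) = -33696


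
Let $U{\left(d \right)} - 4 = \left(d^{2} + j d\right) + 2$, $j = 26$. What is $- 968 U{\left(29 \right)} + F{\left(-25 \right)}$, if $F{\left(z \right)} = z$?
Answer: $-1549793$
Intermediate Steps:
$U{\left(d \right)} = 6 + d^{2} + 26 d$ ($U{\left(d \right)} = 4 + \left(\left(d^{2} + 26 d\right) + 2\right) = 4 + \left(2 + d^{2} + 26 d\right) = 6 + d^{2} + 26 d$)
$- 968 U{\left(29 \right)} + F{\left(-25 \right)} = - 968 \left(6 + 29^{2} + 26 \cdot 29\right) - 25 = - 968 \left(6 + 841 + 754\right) - 25 = \left(-968\right) 1601 - 25 = -1549768 - 25 = -1549793$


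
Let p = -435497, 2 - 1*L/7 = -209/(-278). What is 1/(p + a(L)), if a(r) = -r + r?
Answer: -1/435497 ≈ -2.2962e-6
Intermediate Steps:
L = 2429/278 (L = 14 - (-1463)/(-278) = 14 - (-1463)*(-1)/278 = 14 - 7*209/278 = 14 - 1463/278 = 2429/278 ≈ 8.7374)
a(r) = 0
1/(p + a(L)) = 1/(-435497 + 0) = 1/(-435497) = -1/435497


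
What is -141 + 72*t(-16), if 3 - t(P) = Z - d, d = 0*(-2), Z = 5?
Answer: -285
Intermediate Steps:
d = 0
t(P) = -2 (t(P) = 3 - (5 - 1*0) = 3 - (5 + 0) = 3 - 1*5 = 3 - 5 = -2)
-141 + 72*t(-16) = -141 + 72*(-2) = -141 - 144 = -285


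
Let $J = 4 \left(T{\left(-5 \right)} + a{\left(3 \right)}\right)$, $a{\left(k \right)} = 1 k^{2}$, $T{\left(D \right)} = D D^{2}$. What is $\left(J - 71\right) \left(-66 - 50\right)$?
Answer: $62060$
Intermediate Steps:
$T{\left(D \right)} = D^{3}$
$a{\left(k \right)} = k^{2}$
$J = -464$ ($J = 4 \left(\left(-5\right)^{3} + 3^{2}\right) = 4 \left(-125 + 9\right) = 4 \left(-116\right) = -464$)
$\left(J - 71\right) \left(-66 - 50\right) = \left(-464 - 71\right) \left(-66 - 50\right) = - 535 \left(-66 - 50\right) = \left(-535\right) \left(-116\right) = 62060$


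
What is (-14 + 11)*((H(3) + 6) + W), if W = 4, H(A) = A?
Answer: -39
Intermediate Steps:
(-14 + 11)*((H(3) + 6) + W) = (-14 + 11)*((3 + 6) + 4) = -3*(9 + 4) = -3*13 = -39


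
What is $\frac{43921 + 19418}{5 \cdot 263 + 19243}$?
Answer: $\frac{63339}{20558} \approx 3.081$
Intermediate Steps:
$\frac{43921 + 19418}{5 \cdot 263 + 19243} = \frac{63339}{1315 + 19243} = \frac{63339}{20558}$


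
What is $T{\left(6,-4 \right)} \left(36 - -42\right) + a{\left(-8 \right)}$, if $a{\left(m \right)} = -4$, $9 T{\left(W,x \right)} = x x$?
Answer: $\frac{404}{3} \approx 134.67$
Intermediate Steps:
$T{\left(W,x \right)} = \frac{x^{2}}{9}$ ($T{\left(W,x \right)} = \frac{x x}{9} = \frac{x^{2}}{9}$)
$T{\left(6,-4 \right)} \left(36 - -42\right) + a{\left(-8 \right)} = \frac{\left(-4\right)^{2}}{9} \left(36 - -42\right) - 4 = \frac{1}{9} \cdot 16 \left(36 + 42\right) - 4 = \frac{16}{9} \cdot 78 - 4 = \frac{416}{3} - 4 = \frac{404}{3}$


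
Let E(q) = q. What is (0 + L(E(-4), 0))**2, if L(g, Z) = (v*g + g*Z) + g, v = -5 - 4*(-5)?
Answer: 4096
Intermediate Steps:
v = 15 (v = -5 + 20 = 15)
L(g, Z) = 16*g + Z*g (L(g, Z) = (15*g + g*Z) + g = (15*g + Z*g) + g = 16*g + Z*g)
(0 + L(E(-4), 0))**2 = (0 - 4*(16 + 0))**2 = (0 - 4*16)**2 = (0 - 64)**2 = (-64)**2 = 4096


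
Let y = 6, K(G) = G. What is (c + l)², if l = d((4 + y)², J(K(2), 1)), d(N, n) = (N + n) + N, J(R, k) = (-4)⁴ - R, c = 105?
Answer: 312481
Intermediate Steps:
J(R, k) = 256 - R
d(N, n) = n + 2*N
l = 454 (l = (256 - 1*2) + 2*(4 + 6)² = (256 - 2) + 2*10² = 254 + 2*100 = 254 + 200 = 454)
(c + l)² = (105 + 454)² = 559² = 312481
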